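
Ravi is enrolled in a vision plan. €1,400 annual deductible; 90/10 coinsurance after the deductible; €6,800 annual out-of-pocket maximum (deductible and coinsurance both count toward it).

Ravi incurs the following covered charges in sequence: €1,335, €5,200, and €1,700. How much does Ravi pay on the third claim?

Bill 1, €1,335: all of it applies to the deductible. Member pays €1,335; OOP now €1,335.
Bill 2, €5,200: deductible takes €65, €5,135 remains; member's 10% is €513.50. Member owes €578.50 (running OOP €1,913.50).
Bill 3, €1,700: deductible met; 10% of €1,700 = €170. Cost to member: €170. OOP to date €2,083.50.

€170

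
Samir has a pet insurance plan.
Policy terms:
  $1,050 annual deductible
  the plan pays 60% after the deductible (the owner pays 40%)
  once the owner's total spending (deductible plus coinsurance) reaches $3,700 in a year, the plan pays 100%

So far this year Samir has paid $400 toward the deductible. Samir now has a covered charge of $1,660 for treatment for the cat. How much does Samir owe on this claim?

$400 of the $1,050 deductible is already met, leaving $650.
After the $650 deductible portion, $1,660 − $650 = $1,010 is subject to coinsurance.
Coinsurance: $1,010 × 40% = $404.
So the owner owes $650 + $404 = $1,054 before any cap.
Total out-of-pocket so far would be $400 + $1,054 = $1,454, below the $3,700 cap — no reduction.

$1,054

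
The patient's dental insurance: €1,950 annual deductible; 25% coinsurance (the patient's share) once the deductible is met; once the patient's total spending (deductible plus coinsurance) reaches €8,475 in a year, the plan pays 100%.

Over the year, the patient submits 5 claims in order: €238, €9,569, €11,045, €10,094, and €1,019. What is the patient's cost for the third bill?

Claim 1 (€238): all of it applies to the deductible. Patient owes €238 (running OOP €238).
Claim 2 (€9,569): deductible takes €1,712, €7,857 remains; coinsurance €7,857 × 25% = €1,964.25. Cost to patient: €3,676.25. OOP to date €3,914.25.
Claim 3 (€11,045): 25% coinsurance on €11,045 = €2,761.25. Patient pays €2,761.25; OOP now €6,675.50.

€2,761.25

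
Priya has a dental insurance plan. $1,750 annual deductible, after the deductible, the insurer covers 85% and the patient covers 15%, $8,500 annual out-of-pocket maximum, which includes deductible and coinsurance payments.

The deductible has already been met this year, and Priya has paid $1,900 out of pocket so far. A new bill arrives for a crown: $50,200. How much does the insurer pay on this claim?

$43,600

With the deductible met, the entire $50,200 is subject to coinsurance.
15% of $50,200 = $7,530 falls to the patient.
Year-to-date out-of-pocket would reach $1,900 + $7,530 = $9,430, above the $8,500 maximum, so the patient pays only $8,500 − $1,900 = $6,600.
The plan picks up $50,200 − $6,600 = $43,600.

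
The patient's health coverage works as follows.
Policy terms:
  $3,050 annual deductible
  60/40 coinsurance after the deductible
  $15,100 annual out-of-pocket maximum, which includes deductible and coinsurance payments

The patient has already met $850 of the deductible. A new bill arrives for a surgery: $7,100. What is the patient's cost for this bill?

$850 of the $3,050 deductible is already met, leaving $2,200.
The remaining $4,900 (= $7,100 − $2,200) moves to coinsurance.
Coinsurance: $4,900 × 40% = $1,960.
So the patient owes $2,200 + $1,960 = $4,160 before any cap.
Total out-of-pocket so far would be $850 + $4,160 = $5,010, below the $15,100 cap — no reduction.

$4,160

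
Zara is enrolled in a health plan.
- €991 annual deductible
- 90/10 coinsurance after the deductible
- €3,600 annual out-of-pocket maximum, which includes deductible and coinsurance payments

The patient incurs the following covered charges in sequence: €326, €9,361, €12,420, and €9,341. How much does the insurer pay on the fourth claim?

€8,843.60

#1 (€326): entire amount goes to the deductible. Patient owes €326 (running OOP €326). Insurer: €326 − €326 = €0.
#2 (€9,361): €665 finishes the deductible; €8,696 goes to coinsurance; patient's 10% is €869.60. Patient owes €1,534.60 (running OOP €1,860.60). Plan pays €9,361 − €1,534.60 = €7,826.40.
#3 (€12,420): 10% coinsurance on €12,420 = €1,242. Cost to patient: €1,242. OOP to date €3,102.60. Insurer: €12,420 − €1,242 = €11,178.
#4 (€9,341): deductible already satisfied, so patient's share is 10% × €9,341 = €934.10. Adding that to €3,102.60 gives €4,036.70, past the €3,600 cap; patient pays only €3,600 − €3,102.60 = €497.40. Plan pays €9,341 − €497.40 = €8,843.60.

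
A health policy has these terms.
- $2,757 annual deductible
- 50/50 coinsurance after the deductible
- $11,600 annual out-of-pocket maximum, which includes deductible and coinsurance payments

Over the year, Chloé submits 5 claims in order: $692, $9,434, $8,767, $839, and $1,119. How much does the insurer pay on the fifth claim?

$763.50

#1 ($692): fully absorbed by the deductible. Patient owes $692 (running OOP $692). Plan pays $692 − $692 = $0.
#2 ($9,434): deductible takes $2,065, $7,369 remains; 50% of $7,369 = $3,684.50. Patient pays $5,749.50; OOP now $6,441.50. Insurer: $9,434 − $5,749.50 = $3,684.50.
#3 ($8,767): 50% coinsurance on $8,767 = $4,383.50. Patient pays $4,383.50; OOP now $10,825. Insurer: $8,767 − $4,383.50 = $4,383.50.
#4 ($839): deductible met; 50% of $839 = $419.50. Patient owes $419.50 (running OOP $11,244.50). Plan pays $839 − $419.50 = $419.50.
#5 ($1,119): deductible already satisfied, so patient's share is 50% × $1,119 = $559.50. OOP would hit $11,804 > $11,600, so the cap limits the patient to $11,600 − $11,244.50 = $355.50. Insurer: $1,119 − $355.50 = $763.50.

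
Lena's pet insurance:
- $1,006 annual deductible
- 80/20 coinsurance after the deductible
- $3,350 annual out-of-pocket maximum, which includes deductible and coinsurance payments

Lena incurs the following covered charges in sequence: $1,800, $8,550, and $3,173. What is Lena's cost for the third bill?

$475.20

Claim 1 ($1,800): $1,006 to deductible, leaving $794; coinsurance $794 × 20% = $158.80. Owner owes $1,164.80 (running OOP $1,164.80).
Claim 2 ($8,550): deductible met; 20% of $8,550 = $1,710. Owner owes $1,710 (running OOP $2,874.80).
Claim 3 ($3,173): 20% coinsurance on $3,173 = $634.60. OOP would hit $3,509.40 > $3,350, so the cap limits the owner to $3,350 − $2,874.80 = $475.20.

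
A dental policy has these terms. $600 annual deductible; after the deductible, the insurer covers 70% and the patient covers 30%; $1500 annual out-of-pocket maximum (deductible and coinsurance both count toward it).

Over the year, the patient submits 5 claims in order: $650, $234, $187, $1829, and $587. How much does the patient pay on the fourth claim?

Claim 1 — $650: $600 finishes the deductible; $50 goes to coinsurance; patient's 30% is $15. Patient pays $615; OOP now $615.
Claim 2 — $234: deductible met; 30% of $234 = $70.20. Patient owes $70.20 (running OOP $685.20).
Claim 3 — $187: 30% coinsurance on $187 = $56.10. Cost to patient: $56.10. OOP to date $741.30.
Claim 4 — $1829: deductible already satisfied, so patient's share is 30% × $1829 = $548.70. Patient pays $548.70; OOP now $1290.

$548.70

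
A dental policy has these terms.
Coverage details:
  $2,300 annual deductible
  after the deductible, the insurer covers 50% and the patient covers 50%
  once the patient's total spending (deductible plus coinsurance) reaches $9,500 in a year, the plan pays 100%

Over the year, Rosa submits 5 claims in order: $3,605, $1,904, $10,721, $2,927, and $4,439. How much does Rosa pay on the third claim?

Claim 1 ($3,605): $2,300 finishes the deductible; $1,305 goes to coinsurance; coinsurance $1,305 × 50% = $652.50. Patient pays $2,952.50; OOP now $2,952.50.
Claim 2 ($1,904): deductible met; 50% of $1,904 = $952. Cost to patient: $952. OOP to date $3,904.50.
Claim 3 ($10,721): deductible met; 50% of $10,721 = $5,360.50. Cost to patient: $5,360.50. OOP to date $9,265.

$5,360.50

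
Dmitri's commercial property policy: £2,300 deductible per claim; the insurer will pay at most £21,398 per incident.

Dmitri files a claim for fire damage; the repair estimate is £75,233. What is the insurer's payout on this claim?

£21,398

Less the £2,300 deductible: £75,233 − £2,300 = £72,933.
£72,933 exceeds the £21,398 limit, so the insurer pays the limit: £21,398.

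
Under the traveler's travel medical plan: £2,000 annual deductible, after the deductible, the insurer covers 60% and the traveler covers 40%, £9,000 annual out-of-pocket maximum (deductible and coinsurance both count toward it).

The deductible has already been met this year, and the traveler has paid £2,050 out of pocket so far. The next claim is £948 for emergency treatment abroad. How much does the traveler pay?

The deductible is already satisfied, so the full bill goes to coinsurance.
Traveler's 40% share of £948 is £379.20.
Cumulative spending £2,050 + £379.20 = £2,429.20 stays under the £9,000 maximum.

£379.20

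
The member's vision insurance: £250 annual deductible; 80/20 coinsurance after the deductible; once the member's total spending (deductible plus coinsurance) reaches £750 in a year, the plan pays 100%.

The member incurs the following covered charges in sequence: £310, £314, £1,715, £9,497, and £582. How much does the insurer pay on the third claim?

£1,372

#1 (£310): deductible takes £250, £60 remains; 20% of £60 = £12. Member owes £262 (running OOP £262). Plan pays £310 − £262 = £48.
#2 (£314): deductible met; 20% of £314 = £62.80. Member pays £62.80; OOP now £324.80. Insurer: £314 − £62.80 = £251.20.
#3 (£1,715): deductible already satisfied, so member's share is 20% × £1,715 = £343. Member pays £343; OOP now £667.80. Insurer: £1,715 − £343 = £1,372.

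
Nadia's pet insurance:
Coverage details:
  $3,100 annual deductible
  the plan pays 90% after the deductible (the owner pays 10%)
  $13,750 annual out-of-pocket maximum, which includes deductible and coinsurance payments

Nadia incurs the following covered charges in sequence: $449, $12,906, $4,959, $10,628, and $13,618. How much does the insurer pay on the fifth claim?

$12,256.20

Claim 1 — $449: all of it applies to the deductible. Cost to owner: $449. OOP to date $449. Plan pays $449 − $449 = $0.
Claim 2 — $12,906: deductible takes $2,651, $10,255 remains; coinsurance $10,255 × 10% = $1,025.50. Owner owes $3,676.50 (running OOP $4,125.50). Insurer: $12,906 − $3,676.50 = $9,229.50.
Claim 3 — $4,959: deductible met; 10% of $4,959 = $495.90. Cost to owner: $495.90. OOP to date $4,621.40. Insurer: $4,959 − $495.90 = $4,463.10.
Claim 4 — $10,628: 10% coinsurance on $10,628 = $1,062.80. Owner pays $1,062.80; OOP now $5,684.20. Plan pays $10,628 − $1,062.80 = $9,565.20.
Claim 5 — $13,618: 10% coinsurance on $13,618 = $1,361.80. Owner owes $1,361.80 (running OOP $7,046). Plan pays $13,618 − $1,361.80 = $12,256.20.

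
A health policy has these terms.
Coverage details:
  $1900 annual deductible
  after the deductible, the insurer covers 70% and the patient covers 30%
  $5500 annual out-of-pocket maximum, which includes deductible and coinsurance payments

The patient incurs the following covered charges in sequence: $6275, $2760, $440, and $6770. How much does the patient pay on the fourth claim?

$1327.50

Bill 1, $6275: $1900 to deductible, leaving $4375; coinsurance $4375 × 30% = $1312.50. Patient owes $3212.50 (running OOP $3212.50).
Bill 2, $2760: 30% coinsurance on $2760 = $828. Cost to patient: $828. OOP to date $4040.50.
Bill 3, $440: 30% coinsurance on $440 = $132. Cost to patient: $132. OOP to date $4172.50.
Bill 4, $6770: deductible met; 30% of $6770 = $2031. Adding that to $4172.50 gives $6203.50, past the $5500 cap; patient pays only $5500 − $4172.50 = $1327.50.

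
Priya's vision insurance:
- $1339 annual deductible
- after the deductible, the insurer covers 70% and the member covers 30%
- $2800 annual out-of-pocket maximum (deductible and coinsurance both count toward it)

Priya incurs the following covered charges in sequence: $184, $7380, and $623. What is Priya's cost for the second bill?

$2616

Claim 1 ($184): fully absorbed by the deductible. Member pays $184; OOP now $184.
Claim 2 ($7380): deductible takes $1155, $6225 remains; coinsurance $6225 × 30% = $1867.50. Deductible plus coinsurance: $1155 + $1867.50 = $3022.50. Adding that to $184 gives $3206.50, past the $2800 cap; member pays only $2800 − $184 = $2616.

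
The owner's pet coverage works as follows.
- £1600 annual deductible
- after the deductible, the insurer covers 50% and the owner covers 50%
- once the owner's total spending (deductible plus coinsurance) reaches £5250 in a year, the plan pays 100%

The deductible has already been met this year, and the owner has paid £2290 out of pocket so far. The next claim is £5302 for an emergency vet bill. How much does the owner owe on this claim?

The deductible is already satisfied, so the full bill goes to coinsurance.
50% of £5302 = £2651 falls to the owner.
Year-to-date out-of-pocket becomes £2290 + £2651 = £4941, still under the £5250 maximum, so no cap applies.

£2651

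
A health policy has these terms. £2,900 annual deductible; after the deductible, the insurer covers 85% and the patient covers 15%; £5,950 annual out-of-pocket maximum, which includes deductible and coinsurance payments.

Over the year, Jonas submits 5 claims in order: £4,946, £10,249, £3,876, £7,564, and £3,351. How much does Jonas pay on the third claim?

£581.40

Claim 1 — £4,946: deductible takes £2,900, £2,046 remains; patient's 15% is £306.90. Patient owes £3,206.90 (running OOP £3,206.90).
Claim 2 — £10,249: deductible met; 15% of £10,249 = £1,537.35. Cost to patient: £1,537.35. OOP to date £4,744.25.
Claim 3 — £3,876: 15% coinsurance on £3,876 = £581.40. Cost to patient: £581.40. OOP to date £5,325.65.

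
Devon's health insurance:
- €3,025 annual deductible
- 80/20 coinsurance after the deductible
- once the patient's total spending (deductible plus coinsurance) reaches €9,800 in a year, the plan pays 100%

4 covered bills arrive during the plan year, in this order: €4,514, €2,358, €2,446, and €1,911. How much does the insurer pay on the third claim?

Claim 1 (€4,514): deductible takes €3,025, €1,489 remains; coinsurance €1,489 × 20% = €297.80. Patient owes €3,322.80 (running OOP €3,322.80). Insurer: €4,514 − €3,322.80 = €1,191.20.
Claim 2 (€2,358): deductible met; 20% of €2,358 = €471.60. Patient pays €471.60; OOP now €3,794.40. Plan pays €2,358 − €471.60 = €1,886.40.
Claim 3 (€2,446): 20% coinsurance on €2,446 = €489.20. Cost to patient: €489.20. OOP to date €4,283.60. Plan pays €2,446 − €489.20 = €1,956.80.

€1,956.80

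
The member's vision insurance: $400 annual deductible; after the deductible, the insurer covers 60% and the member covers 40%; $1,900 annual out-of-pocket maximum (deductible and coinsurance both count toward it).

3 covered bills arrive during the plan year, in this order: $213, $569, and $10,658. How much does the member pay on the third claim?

$1,347.20

#1 ($213): fully absorbed by the deductible. Member owes $213 (running OOP $213).
#2 ($569): $187 to deductible, leaving $382; coinsurance $382 × 40% = $152.80. Member owes $339.80 (running OOP $552.80).
#3 ($10,658): deductible met; 40% of $10,658 = $4,263.20. OOP would hit $4,816 > $1,900, so the cap limits the member to $1,900 − $552.80 = $1,347.20.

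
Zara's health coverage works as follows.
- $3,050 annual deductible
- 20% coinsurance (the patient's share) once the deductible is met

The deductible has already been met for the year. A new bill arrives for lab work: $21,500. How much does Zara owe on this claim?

$4,300

The deductible is already satisfied, so the full bill goes to coinsurance.
Patient's 20% share of $21,500 is $4,300.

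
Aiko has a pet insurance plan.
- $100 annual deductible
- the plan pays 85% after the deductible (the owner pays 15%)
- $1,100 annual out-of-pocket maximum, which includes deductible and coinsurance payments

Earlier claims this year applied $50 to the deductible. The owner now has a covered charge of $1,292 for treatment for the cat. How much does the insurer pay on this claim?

$50 of the $100 deductible is already met, leaving $50.
That leaves $1,292 − $50 = $1,242 for coinsurance.
Owner's 15% share of $1,242 is $186.30.
Owner responsibility before any cap: $50 + $186.30 = $236.30.
Cumulative spending $50 + $236.30 = $286.30 stays under the $1,100 maximum.
The plan picks up $1,292 − $236.30 = $1,055.70.

$1,055.70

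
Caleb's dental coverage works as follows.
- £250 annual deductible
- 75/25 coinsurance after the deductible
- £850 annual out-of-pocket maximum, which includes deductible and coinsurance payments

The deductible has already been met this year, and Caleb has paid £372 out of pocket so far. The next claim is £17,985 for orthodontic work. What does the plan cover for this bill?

£17,507

With the deductible met, the entire £17,985 is subject to coinsurance.
Patient's 25% share of £17,985 is £4,496.25.
Adding £4,496.25 to the £372 already spent would give £4,868.25, which exceeds the £850 cap; the patient pays just £850 − £372 = £478.
Insurer pays the balance: £17,985 − £478 = £17,507.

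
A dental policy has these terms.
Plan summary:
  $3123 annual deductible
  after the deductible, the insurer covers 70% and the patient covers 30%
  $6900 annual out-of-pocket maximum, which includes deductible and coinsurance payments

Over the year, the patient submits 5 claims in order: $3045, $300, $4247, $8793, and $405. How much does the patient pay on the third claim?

$1274.10

Claim 1 — $3045: fully absorbed by the deductible. Cost to patient: $3045. OOP to date $3045.
Claim 2 — $300: deductible takes $78, $222 remains; 30% of $222 = $66.60. Patient owes $144.60 (running OOP $3189.60).
Claim 3 — $4247: deductible already satisfied, so patient's share is 30% × $4247 = $1274.10. Cost to patient: $1274.10. OOP to date $4463.70.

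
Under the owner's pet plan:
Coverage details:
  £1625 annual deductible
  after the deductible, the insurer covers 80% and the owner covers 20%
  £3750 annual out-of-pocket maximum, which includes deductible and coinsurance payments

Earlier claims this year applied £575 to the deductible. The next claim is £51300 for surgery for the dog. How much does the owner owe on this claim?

£3175

£575 of the £1625 deductible is already met, leaving £1050.
After the £1050 deductible portion, £51300 − £1050 = £50250 is subject to coinsurance.
Coinsurance: £50250 × 20% = £10050.
So the owner owes £1050 + £10050 = £11100 before any cap.
That would bring total out-of-pocket to £11675, past the £3750 cap. The owner is capped at £3750 − £575 = £3175 on this claim.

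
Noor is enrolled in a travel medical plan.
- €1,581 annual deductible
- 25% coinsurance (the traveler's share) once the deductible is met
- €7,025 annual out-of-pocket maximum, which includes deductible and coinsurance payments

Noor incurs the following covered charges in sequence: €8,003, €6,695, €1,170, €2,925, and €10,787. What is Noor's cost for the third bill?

€292.50

#1 (€8,003): €1,581 to deductible, leaving €6,422; coinsurance €6,422 × 25% = €1,605.50. Traveler pays €3,186.50; OOP now €3,186.50.
#2 (€6,695): 25% coinsurance on €6,695 = €1,673.75. Cost to traveler: €1,673.75. OOP to date €4,860.25.
#3 (€1,170): deductible already satisfied, so traveler's share is 25% × €1,170 = €292.50. Traveler owes €292.50 (running OOP €5,152.75).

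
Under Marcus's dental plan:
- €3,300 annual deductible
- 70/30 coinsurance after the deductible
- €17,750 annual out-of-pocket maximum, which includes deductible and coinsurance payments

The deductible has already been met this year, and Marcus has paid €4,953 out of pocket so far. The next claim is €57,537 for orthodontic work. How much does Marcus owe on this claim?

€12,797

With the deductible met, the entire €57,537 is subject to coinsurance.
Coinsurance: €57,537 × 30% = €17,261.10.
Adding €17,261.10 to the €4,953 already spent would give €22,214.10, which exceeds the €17,750 cap; the patient pays just €17,750 − €4,953 = €12,797.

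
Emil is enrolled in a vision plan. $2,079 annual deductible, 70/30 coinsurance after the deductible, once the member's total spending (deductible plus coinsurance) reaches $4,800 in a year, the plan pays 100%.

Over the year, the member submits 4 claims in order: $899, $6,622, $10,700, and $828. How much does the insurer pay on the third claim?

$9,611.60

#1 ($899): entire amount goes to the deductible. Cost to member: $899. OOP to date $899. Plan pays $899 − $899 = $0.
#2 ($6,622): deductible takes $1,180, $5,442 remains; member's 30% is $1,632.60. Member owes $2,812.60 (running OOP $3,711.60). Insurer: $6,622 − $2,812.60 = $3,809.40.
#3 ($10,700): deductible met; 30% of $10,700 = $3,210. Adding that to $3,711.60 gives $6,921.60, past the $4,800 cap; member pays only $4,800 − $3,711.60 = $1,088.40. Insurer: $10,700 − $1,088.40 = $9,611.60.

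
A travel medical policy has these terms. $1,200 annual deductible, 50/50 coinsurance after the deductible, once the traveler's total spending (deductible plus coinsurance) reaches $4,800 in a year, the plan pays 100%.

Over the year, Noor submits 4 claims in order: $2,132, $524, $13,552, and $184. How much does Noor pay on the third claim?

$2,872

Bill 1, $2,132: deductible takes $1,200, $932 remains; 50% of $932 = $466. Traveler owes $1,666 (running OOP $1,666).
Bill 2, $524: 50% coinsurance on $524 = $262. Traveler pays $262; OOP now $1,928.
Bill 3, $13,552: 50% coinsurance on $13,552 = $6,776. That would push OOP to $8,704, over the $4,800 cap, so traveler pays $4,800 − $1,928 = $2,872.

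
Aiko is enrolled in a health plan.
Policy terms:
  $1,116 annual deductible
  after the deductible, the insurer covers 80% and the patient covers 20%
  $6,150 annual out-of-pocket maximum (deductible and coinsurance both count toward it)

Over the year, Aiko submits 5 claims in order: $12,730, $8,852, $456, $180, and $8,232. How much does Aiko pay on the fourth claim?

$36

Claim 1 ($12,730): $1,116 finishes the deductible; $11,614 goes to coinsurance; patient's 20% is $2,322.80. Patient owes $3,438.80 (running OOP $3,438.80).
Claim 2 ($8,852): deductible already satisfied, so patient's share is 20% × $8,852 = $1,770.40. Cost to patient: $1,770.40. OOP to date $5,209.20.
Claim 3 ($456): deductible already satisfied, so patient's share is 20% × $456 = $91.20. Cost to patient: $91.20. OOP to date $5,300.40.
Claim 4 ($180): deductible met; 20% of $180 = $36. Patient owes $36 (running OOP $5,336.40).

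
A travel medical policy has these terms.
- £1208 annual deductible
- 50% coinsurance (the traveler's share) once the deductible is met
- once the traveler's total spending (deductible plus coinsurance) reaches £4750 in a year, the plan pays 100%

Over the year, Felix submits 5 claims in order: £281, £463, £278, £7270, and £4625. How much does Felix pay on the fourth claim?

Claim 1 — £281: fully absorbed by the deductible. Traveler owes £281 (running OOP £281).
Claim 2 — £463: entire amount goes to the deductible. Traveler owes £463 (running OOP £744).
Claim 3 — £278: fully absorbed by the deductible. Traveler owes £278 (running OOP £1022).
Claim 4 — £7270: £186 finishes the deductible; £7084 goes to coinsurance; 50% of £7084 = £3542. Traveler owes £3728 (running OOP £4750).

£3728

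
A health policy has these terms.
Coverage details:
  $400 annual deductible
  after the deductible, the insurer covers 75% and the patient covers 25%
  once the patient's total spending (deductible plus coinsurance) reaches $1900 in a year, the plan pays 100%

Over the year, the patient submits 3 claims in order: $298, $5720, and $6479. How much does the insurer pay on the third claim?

#1 ($298): entire amount goes to the deductible. Cost to patient: $298. OOP to date $298. Plan pays $298 − $298 = $0.
#2 ($5720): $102 finishes the deductible; $5618 goes to coinsurance; patient's 25% is $1404.50. Patient pays $1506.50; OOP now $1804.50. Plan pays $5720 − $1506.50 = $4213.50.
#3 ($6479): 25% coinsurance on $6479 = $1619.75. That would push OOP to $3424.25, over the $1900 cap, so patient pays $1900 − $1804.50 = $95.50. Plan pays $6479 − $95.50 = $6383.50.

$6383.50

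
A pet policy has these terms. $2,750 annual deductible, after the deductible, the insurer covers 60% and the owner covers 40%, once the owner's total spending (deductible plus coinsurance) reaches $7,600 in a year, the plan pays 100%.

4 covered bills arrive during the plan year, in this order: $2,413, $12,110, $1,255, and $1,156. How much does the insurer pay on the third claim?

Claim 1 — $2,413: entire amount goes to the deductible. Owner owes $2,413 (running OOP $2,413). Plan pays $2,413 − $2,413 = $0.
Claim 2 — $12,110: $337 finishes the deductible; $11,773 goes to coinsurance; owner's 40% is $4,709.20. Owner owes $5,046.20 (running OOP $7,459.20). Plan pays $12,110 − $5,046.20 = $7,063.80.
Claim 3 — $1,255: deductible already satisfied, so owner's share is 40% × $1,255 = $502. OOP would hit $7,961.20 > $7,600, so the cap limits the owner to $7,600 − $7,459.20 = $140.80. Plan pays $1,255 − $140.80 = $1,114.20.

$1,114.20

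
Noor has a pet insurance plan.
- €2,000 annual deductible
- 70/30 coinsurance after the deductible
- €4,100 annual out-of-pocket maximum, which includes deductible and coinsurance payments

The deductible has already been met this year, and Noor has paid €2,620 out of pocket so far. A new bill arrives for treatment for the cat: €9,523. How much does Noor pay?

With the deductible met, the entire €9,523 is subject to coinsurance.
30% of €9,523 = €2,856.90 falls to the owner.
Year-to-date out-of-pocket would reach €2,620 + €2,856.90 = €5,476.90, above the €4,100 maximum, so the owner pays only €4,100 − €2,620 = €1,480.

€1,480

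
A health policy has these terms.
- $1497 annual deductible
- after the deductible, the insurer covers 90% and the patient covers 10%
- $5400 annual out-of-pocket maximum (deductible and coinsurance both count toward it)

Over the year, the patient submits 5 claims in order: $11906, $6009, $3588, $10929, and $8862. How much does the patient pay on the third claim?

$358.80

Claim 1 ($11906): $1497 finishes the deductible; $10409 goes to coinsurance; coinsurance $10409 × 10% = $1040.90. Patient owes $2537.90 (running OOP $2537.90).
Claim 2 ($6009): 10% coinsurance on $6009 = $600.90. Patient pays $600.90; OOP now $3138.80.
Claim 3 ($3588): deductible met; 10% of $3588 = $358.80. Cost to patient: $358.80. OOP to date $3497.60.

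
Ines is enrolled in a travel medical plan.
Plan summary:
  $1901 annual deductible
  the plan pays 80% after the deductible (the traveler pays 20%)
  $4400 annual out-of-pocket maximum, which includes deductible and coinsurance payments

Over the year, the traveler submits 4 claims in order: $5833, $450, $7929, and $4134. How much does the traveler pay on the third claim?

$1585.80

Bill 1, $5833: $1901 finishes the deductible; $3932 goes to coinsurance; 20% of $3932 = $786.40. Traveler owes $2687.40 (running OOP $2687.40).
Bill 2, $450: 20% coinsurance on $450 = $90. Traveler owes $90 (running OOP $2777.40).
Bill 3, $7929: deductible already satisfied, so traveler's share is 20% × $7929 = $1585.80. Traveler owes $1585.80 (running OOP $4363.20).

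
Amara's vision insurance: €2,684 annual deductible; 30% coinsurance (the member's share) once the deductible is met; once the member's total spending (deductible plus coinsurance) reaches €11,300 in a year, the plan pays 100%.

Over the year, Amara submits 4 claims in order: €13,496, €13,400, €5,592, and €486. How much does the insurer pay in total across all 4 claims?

Claim 1 — €13,496: €2,684 finishes the deductible; €10,812 goes to coinsurance; member's 30% is €3,243.60. Member pays €5,927.60; OOP now €5,927.60. Plan pays €13,496 − €5,927.60 = €7,568.40.
Claim 2 — €13,400: deductible met; 30% of €13,400 = €4,020. Member pays €4,020; OOP now €9,947.60. Plan pays €13,400 − €4,020 = €9,380.
Claim 3 — €5,592: 30% coinsurance on €5,592 = €1,677.60. Adding that to €9,947.60 gives €11,625.20, past the €11,300 cap; member pays only €11,300 − €9,947.60 = €1,352.40. Insurer: €5,592 − €1,352.40 = €4,239.60.
Claim 4 — €486: deductible met; 30% of €486 = €145.80. That would push OOP to €11,445.80, over the €11,300 cap, so member pays €11,300 − €11,300 = €0. Plan pays €486 − €0 = €486.
Insurer total: €7,568.40 + €9,380 + €4,239.60 + €486 = €21,674.

€21,674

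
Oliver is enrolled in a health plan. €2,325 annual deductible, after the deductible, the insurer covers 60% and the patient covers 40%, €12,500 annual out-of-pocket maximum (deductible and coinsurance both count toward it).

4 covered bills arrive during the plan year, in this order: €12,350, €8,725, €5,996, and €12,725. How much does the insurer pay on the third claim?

Claim 1 — €12,350: €2,325 to deductible, leaving €10,025; 40% of €10,025 = €4,010. Patient pays €6,335; OOP now €6,335. Plan pays €12,350 − €6,335 = €6,015.
Claim 2 — €8,725: deductible met; 40% of €8,725 = €3,490. Cost to patient: €3,490. OOP to date €9,825. Insurer: €8,725 − €3,490 = €5,235.
Claim 3 — €5,996: deductible met; 40% of €5,996 = €2,398.40. Patient pays €2,398.40; OOP now €12,223.40. Insurer: €5,996 − €2,398.40 = €3,597.60.

€3,597.60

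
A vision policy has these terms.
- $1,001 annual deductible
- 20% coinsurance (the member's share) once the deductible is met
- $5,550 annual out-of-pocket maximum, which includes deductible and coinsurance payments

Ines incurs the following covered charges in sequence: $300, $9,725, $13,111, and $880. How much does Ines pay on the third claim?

#1 ($300): fully absorbed by the deductible. Member owes $300 (running OOP $300).
#2 ($9,725): $701 finishes the deductible; $9,024 goes to coinsurance; 20% of $9,024 = $1,804.80. Cost to member: $2,505.80. OOP to date $2,805.80.
#3 ($13,111): deductible already satisfied, so member's share is 20% × $13,111 = $2,622.20. Member owes $2,622.20 (running OOP $5,428).

$2,622.20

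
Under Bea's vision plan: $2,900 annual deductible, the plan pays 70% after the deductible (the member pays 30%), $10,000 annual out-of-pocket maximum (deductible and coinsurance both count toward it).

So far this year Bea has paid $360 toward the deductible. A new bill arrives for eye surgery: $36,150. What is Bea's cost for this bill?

Remaining deductible: $2,900 − $360 = $2,540.
The remaining $33,610 (= $36,150 − $2,540) moves to coinsurance.
30% of $33,610 = $10,083 falls to the member.
Member responsibility before any cap: $2,540 + $10,083 = $12,623.
That would bring total out-of-pocket to $12,983, past the $10,000 cap. The member is capped at $10,000 − $360 = $9,640 on this claim.

$9,640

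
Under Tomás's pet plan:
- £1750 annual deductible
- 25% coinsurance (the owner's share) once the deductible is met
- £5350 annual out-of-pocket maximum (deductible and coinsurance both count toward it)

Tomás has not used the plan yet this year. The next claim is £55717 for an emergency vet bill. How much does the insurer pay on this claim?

£50367

The full £1750 deductible is still open; £1750 of this bill applies to it.
The remaining £53967 (= £55717 − £1750) moves to coinsurance.
25% of £53967 = £13491.75 falls to the owner.
Owner responsibility before any cap: £1750 + £13491.75 = £15241.75.
Year-to-date out-of-pocket would reach £0 + £15241.75 = £15241.75, above the £5350 maximum, so the owner pays only £5350 − £0 = £5350.
The insurer covers the remainder: £55717 − £5350 = £50367.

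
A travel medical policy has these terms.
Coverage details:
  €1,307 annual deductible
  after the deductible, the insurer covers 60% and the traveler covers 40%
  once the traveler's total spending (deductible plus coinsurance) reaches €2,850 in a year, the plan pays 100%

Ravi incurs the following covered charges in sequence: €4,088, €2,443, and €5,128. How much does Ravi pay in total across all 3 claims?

Claim 1 (€4,088): €1,307 finishes the deductible; €2,781 goes to coinsurance; coinsurance €2,781 × 40% = €1,112.40. Traveler pays €2,419.40; OOP now €2,419.40.
Claim 2 (€2,443): deductible met; 40% of €2,443 = €977.20. OOP would hit €3,396.60 > €2,850, so the cap limits the traveler to €2,850 − €2,419.40 = €430.60.
Claim 3 (€5,128): deductible met; 40% of €5,128 = €2,051.20. Adding that to €2,850 gives €4,901.20, past the €2,850 cap; traveler pays only €2,850 − €2,850 = €0.
Total paid by the traveler: €2,419.40 + €430.60 + €0 = €2,850.

€2,850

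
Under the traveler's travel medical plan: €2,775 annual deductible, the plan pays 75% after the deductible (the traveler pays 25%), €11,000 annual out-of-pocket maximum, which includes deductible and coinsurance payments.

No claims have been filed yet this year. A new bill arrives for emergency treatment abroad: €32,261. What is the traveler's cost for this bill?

€10,146.50

Nothing has been paid toward the €2,775 deductible, so the first €2,775 of this charge is applied there.
That leaves €32,261 − €2,775 = €29,486 for coinsurance.
25% of €29,486 = €7,371.50 falls to the traveler.
So the traveler owes €2,775 + €7,371.50 = €10,146.50 before any cap.
Cumulative spending €0 + €10,146.50 = €10,146.50 stays under the €11,000 maximum.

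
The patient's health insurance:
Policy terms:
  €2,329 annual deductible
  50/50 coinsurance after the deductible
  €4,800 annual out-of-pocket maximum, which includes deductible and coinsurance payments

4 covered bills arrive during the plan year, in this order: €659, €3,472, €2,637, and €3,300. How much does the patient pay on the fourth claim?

€251.50

Claim 1 — €659: all of it applies to the deductible. Cost to patient: €659. OOP to date €659.
Claim 2 — €3,472: €1,670 finishes the deductible; €1,802 goes to coinsurance; patient's 50% is €901. Cost to patient: €2,571. OOP to date €3,230.
Claim 3 — €2,637: deductible met; 50% of €2,637 = €1,318.50. Patient pays €1,318.50; OOP now €4,548.50.
Claim 4 — €3,300: deductible already satisfied, so patient's share is 50% × €3,300 = €1,650. OOP would hit €6,198.50 > €4,800, so the cap limits the patient to €4,800 − €4,548.50 = €251.50.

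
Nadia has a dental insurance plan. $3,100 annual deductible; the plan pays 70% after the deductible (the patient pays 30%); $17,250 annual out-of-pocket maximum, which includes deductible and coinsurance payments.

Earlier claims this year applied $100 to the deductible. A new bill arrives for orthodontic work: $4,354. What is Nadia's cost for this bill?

Deductible still to meet: $3,100 − $100 = $3,000.
The remaining $1,354 (= $4,354 − $3,000) moves to coinsurance.
Coinsurance: $1,354 × 30% = $406.20.
That puts the patient's cost at $3,000 + $406.20 = $3,406.20 before any cap.
Year-to-date out-of-pocket becomes $100 + $3,406.20 = $3,506.20, still under the $17,250 maximum, so no cap applies.

$3,406.20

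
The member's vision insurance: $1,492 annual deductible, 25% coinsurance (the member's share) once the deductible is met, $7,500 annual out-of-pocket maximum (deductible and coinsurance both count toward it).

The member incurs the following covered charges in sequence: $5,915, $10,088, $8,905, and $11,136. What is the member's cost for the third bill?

#1 ($5,915): $1,492 to deductible, leaving $4,423; coinsurance $4,423 × 25% = $1,105.75. Cost to member: $2,597.75. OOP to date $2,597.75.
#2 ($10,088): deductible already satisfied, so member's share is 25% × $10,088 = $2,522. Member pays $2,522; OOP now $5,119.75.
#3 ($8,905): deductible met; 25% of $8,905 = $2,226.25. Member pays $2,226.25; OOP now $7,346.

$2,226.25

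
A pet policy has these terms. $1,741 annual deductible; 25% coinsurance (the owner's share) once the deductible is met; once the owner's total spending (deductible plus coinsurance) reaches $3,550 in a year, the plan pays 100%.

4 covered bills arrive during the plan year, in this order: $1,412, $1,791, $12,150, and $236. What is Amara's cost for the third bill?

$1,443.50

Bill 1, $1,412: entire amount goes to the deductible. Owner pays $1,412; OOP now $1,412.
Bill 2, $1,791: $329 to deductible, leaving $1,462; coinsurance $1,462 × 25% = $365.50. Owner pays $694.50; OOP now $2,106.50.
Bill 3, $12,150: deductible met; 25% of $12,150 = $3,037.50. OOP would hit $5,144 > $3,550, so the cap limits the owner to $3,550 − $2,106.50 = $1,443.50.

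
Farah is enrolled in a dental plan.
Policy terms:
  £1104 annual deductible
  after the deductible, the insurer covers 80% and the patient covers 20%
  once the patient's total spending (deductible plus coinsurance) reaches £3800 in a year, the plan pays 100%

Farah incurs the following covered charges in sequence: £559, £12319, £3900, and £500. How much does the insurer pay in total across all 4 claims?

Claim 1 (£559): entire amount goes to the deductible. Patient pays £559; OOP now £559. Plan pays £559 − £559 = £0.
Claim 2 (£12319): deductible takes £545, £11774 remains; 20% of £11774 = £2354.80. Patient owes £2899.80 (running OOP £3458.80). Plan pays £12319 − £2899.80 = £9419.20.
Claim 3 (£3900): 20% coinsurance on £3900 = £780. That would push OOP to £4238.80, over the £3800 cap, so patient pays £3800 − £3458.80 = £341.20. Insurer: £3900 − £341.20 = £3558.80.
Claim 4 (£500): 20% coinsurance on £500 = £100. Adding that to £3800 gives £3900, past the £3800 cap; patient pays only £3800 − £3800 = £0. Plan pays £500 − £0 = £500.
Insurer total: £0 + £9419.20 + £3558.80 + £500 = £13478.

£13478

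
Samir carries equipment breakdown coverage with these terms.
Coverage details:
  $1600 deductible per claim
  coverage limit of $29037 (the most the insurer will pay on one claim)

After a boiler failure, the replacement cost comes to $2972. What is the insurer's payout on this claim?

$1372

Subtract the deductible: $2972 − $1600 = $1372.
$1372 ≤ $29037, so the limit doesn't bind; insurer pays $1372.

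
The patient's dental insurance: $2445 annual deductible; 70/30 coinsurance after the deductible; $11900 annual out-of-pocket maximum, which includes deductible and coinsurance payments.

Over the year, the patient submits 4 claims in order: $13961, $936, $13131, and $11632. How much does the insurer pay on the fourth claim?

Claim 1 ($13961): $2445 finishes the deductible; $11516 goes to coinsurance; 30% of $11516 = $3454.80. Patient pays $5899.80; OOP now $5899.80. Plan pays $13961 − $5899.80 = $8061.20.
Claim 2 ($936): deductible already satisfied, so patient's share is 30% × $936 = $280.80. Patient owes $280.80 (running OOP $6180.60). Plan pays $936 − $280.80 = $655.20.
Claim 3 ($13131): 30% coinsurance on $13131 = $3939.30. Cost to patient: $3939.30. OOP to date $10119.90. Insurer: $13131 − $3939.30 = $9191.70.
Claim 4 ($11632): deductible met; 30% of $11632 = $3489.60. Adding that to $10119.90 gives $13609.50, past the $11900 cap; patient pays only $11900 − $10119.90 = $1780.10. Plan pays $11632 − $1780.10 = $9851.90.

$9851.90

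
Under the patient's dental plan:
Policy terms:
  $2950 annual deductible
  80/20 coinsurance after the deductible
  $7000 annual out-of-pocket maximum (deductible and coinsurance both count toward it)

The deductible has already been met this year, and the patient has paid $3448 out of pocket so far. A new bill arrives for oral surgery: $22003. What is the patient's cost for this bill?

$3552

The deductible is already satisfied, so the full bill goes to coinsurance.
Coinsurance: $22003 × 20% = $4400.60.
Adding $4400.60 to the $3448 already spent would give $7848.60, which exceeds the $7000 cap; the patient pays just $7000 − $3448 = $3552.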